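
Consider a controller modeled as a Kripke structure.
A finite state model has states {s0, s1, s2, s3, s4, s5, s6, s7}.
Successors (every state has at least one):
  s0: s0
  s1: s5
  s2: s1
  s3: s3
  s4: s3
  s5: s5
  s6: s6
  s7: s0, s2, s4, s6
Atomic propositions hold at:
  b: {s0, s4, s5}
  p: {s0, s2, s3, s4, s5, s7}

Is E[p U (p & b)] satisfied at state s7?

Sat(p & b) = {s0, s4, s5}
E[p U (p & b)]: least fixpoint, start Z0 = Sat((p & b)) = {s0, s4, s5}, add states in Sat(p) with some successor in Z. Z1 = {s0, s4, s5, s7}; fixed.
Sat(E[p U (p & b)]) = {s0, s4, s5, s7}
s7 ∈ Sat(E[p U (p & b)]) = {s0, s4, s5, s7}, so the formula holds at s7.

Yes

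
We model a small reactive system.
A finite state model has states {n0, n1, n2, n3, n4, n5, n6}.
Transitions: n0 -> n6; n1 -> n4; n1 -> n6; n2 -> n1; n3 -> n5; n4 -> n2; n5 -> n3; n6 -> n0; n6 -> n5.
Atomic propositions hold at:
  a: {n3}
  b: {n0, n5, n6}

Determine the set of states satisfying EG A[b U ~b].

Sat(~b) = {n1, n2, n3, n4}
A[b U ~b]: least fixpoint, start Z0 = Sat(~b) = {n1, n2, n3, n4}, add states in Sat(b) with every successor in Z. Z1 = {n1, n2, n3, n4, n5}; fixed.
Sat(A[b U ~b]) = {n1, n2, n3, n4, n5}
EG A[b U ~b]: greatest fixpoint, start Z0 = {n1, n2, n3, n4, n5}, keep only states in Sat with some successor in Z. Already a fixed point.
Sat(EG A[b U ~b]) = {n1, n2, n3, n4, n5}

{n1, n2, n3, n4, n5}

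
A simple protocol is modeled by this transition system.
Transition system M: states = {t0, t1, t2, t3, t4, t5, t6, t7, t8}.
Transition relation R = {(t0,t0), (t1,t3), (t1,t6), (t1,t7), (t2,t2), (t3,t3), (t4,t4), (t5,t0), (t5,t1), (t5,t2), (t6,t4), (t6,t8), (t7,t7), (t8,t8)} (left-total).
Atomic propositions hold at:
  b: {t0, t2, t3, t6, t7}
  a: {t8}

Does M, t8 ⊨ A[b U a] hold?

Yes

A[b U a]: least fixpoint, start Z0 = Sat(a) = {t8}, add states in Sat(b) with every successor in Z. Already a fixed point.
Sat(A[b U a]) = {t8}
t8 ∈ Sat(A[b U a]) = {t8}, so the formula holds at t8.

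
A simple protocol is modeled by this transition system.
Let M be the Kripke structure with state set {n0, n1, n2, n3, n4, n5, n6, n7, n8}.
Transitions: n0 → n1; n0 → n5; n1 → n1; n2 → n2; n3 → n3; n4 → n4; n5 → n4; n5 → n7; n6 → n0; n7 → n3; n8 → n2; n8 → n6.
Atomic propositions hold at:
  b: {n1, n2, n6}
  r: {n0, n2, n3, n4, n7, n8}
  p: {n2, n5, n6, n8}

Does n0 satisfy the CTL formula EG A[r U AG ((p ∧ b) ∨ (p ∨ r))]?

No

Sat(p ∧ b) = {n2, n6}
Sat(p ∨ r) = {n0, n2, n3, n4, n5, n6, n7, n8}
Sat((p ∧ b) ∨ (p ∨ r)) = {n0, n2, n3, n4, n5, n6, n7, n8}
AG ((p ∧ b) ∨ (p ∨ r)): greatest fixpoint, start Z0 = {n0, n2, n3, n4, n5, n6, n7, n8}, keep only states in Sat with every successor in Z. Z1 = {n2, n3, n4, n5, n6, n7, n8}; Z2 = {n2, n3, n4, n5, n7, n8}; Z3 = {n2, n3, n4, n5, n7}; fixed.
Sat(AG ((p ∧ b) ∨ (p ∨ r))) = {n2, n3, n4, n5, n7}
A[r U AG ((p ∧ b) ∨ (p ∨ r))]: least fixpoint, start Z0 = Sat(AG ((p ∧ b) ∨ (p ∨ r))) = {n2, n3, n4, n5, n7}, add states in Sat(r) with every successor in Z. Already a fixed point.
Sat(A[r U AG ((p ∧ b) ∨ (p ∨ r))]) = {n2, n3, n4, n5, n7}
EG A[r U AG ((p ∧ b) ∨ (p ∨ r))]: greatest fixpoint, start Z0 = {n2, n3, n4, n5, n7}, keep only states in Sat with some successor in Z. Already a fixed point.
Sat(EG A[r U AG ((p ∧ b) ∨ (p ∨ r))]) = {n2, n3, n4, n5, n7}
n0 ∉ Sat(EG A[r U AG ((p ∧ b) ∨ (p ∨ r))]) = {n2, n3, n4, n5, n7}, so the formula does not hold at n0.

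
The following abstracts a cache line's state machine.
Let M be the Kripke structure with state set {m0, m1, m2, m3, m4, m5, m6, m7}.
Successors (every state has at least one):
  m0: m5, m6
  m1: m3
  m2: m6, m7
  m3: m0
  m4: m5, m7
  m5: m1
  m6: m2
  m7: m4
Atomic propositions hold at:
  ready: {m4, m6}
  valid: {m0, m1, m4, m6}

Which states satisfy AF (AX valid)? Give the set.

{m1, m3, m4, m5, m7}

Sat(AX valid) = {s : every successor in {m0, m1, m4, m6}} = {m3, m5, m7}
AF (AX valid): least fixpoint, start Z0 = {m3, m5, m7}, add states with every successor in Z. Z1 = {m1, m3, m4, m5, m7}; fixed.
Sat(AF (AX valid)) = {m1, m3, m4, m5, m7}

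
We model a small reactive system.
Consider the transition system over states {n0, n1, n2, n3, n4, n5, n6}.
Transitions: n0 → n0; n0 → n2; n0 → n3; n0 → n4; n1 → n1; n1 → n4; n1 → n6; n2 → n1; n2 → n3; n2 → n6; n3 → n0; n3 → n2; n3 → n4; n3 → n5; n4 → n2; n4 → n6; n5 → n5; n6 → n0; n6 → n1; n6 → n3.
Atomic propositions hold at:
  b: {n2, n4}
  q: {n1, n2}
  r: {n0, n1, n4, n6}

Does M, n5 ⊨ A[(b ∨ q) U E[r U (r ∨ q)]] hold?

No

Sat(b ∨ q) = {n1, n2, n4}
Sat(r ∨ q) = {n0, n1, n2, n4, n6}
E[r U (r ∨ q)]: least fixpoint, start Z0 = Sat((r ∨ q)) = {n0, n1, n2, n4, n6}, add states in Sat(r) with some successor in Z. Already a fixed point.
Sat(E[r U (r ∨ q)]) = {n0, n1, n2, n4, n6}
A[(b ∨ q) U E[r U (r ∨ q)]]: least fixpoint, start Z0 = Sat(E[r U (r ∨ q)]) = {n0, n1, n2, n4, n6}, add states in Sat(b ∨ q) with every successor in Z. Already a fixed point.
Sat(A[(b ∨ q) U E[r U (r ∨ q)]]) = {n0, n1, n2, n4, n6}
n5 ∉ Sat(A[(b ∨ q) U E[r U (r ∨ q)]]) = {n0, n1, n2, n4, n6}, so the formula does not hold at n5.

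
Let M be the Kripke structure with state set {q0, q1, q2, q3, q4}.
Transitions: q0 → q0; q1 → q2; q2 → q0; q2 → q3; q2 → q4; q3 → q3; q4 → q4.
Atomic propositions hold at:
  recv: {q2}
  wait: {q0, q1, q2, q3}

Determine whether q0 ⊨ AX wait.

Sat(AX wait) = {s : every successor in {q0, q1, q2, q3}} = {q0, q1, q3}
q0 ∈ Sat(AX wait) = {q0, q1, q3}, so the formula holds at q0.

Yes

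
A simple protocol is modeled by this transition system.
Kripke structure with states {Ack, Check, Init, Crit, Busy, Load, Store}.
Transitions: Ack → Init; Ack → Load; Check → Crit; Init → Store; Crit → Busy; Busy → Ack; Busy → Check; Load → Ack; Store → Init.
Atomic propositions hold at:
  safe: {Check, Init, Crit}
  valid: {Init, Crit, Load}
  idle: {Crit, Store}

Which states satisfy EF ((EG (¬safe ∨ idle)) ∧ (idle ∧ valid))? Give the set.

{Check, Crit, Busy}

Sat(¬safe) = {Ack, Busy, Load, Store}
Sat(¬safe ∨ idle) = {Ack, Crit, Busy, Load, Store}
EG (¬safe ∨ idle): greatest fixpoint, start Z0 = {Ack, Crit, Busy, Load, Store}, keep only states in Sat with some successor in Z. Z1 = {Ack, Crit, Busy, Load}; fixed.
Sat(EG (¬safe ∨ idle)) = {Ack, Crit, Busy, Load}
Sat(idle ∧ valid) = {Crit}
Sat((EG (¬safe ∨ idle)) ∧ (idle ∧ valid)) = {Crit}
EF ((EG (¬safe ∨ idle)) ∧ (idle ∧ valid)): least fixpoint, start Z0 = {Crit}, add states with some successor in Z. Z1 = {Check, Crit}; Z2 = {Check, Crit, Busy}; fixed.
Sat(EF ((EG (¬safe ∨ idle)) ∧ (idle ∧ valid))) = {Check, Crit, Busy}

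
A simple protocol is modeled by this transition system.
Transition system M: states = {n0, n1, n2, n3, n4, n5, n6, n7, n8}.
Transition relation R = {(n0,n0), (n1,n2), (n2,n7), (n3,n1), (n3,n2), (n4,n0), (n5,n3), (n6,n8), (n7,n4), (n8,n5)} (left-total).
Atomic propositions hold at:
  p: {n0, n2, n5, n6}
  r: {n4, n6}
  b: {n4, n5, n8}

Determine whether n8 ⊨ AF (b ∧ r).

Yes

Sat(b ∧ r) = {n4}
AF (b ∧ r): least fixpoint, start Z0 = {n4}, add states with every successor in Z. Z1 = {n4, n7}; Z2 = {n2, n4, n7}; Z3 = {n1, n2, n4, n7}; Z4 = {n1, n2, n3, n4, n7}; Z5 = {n1, n2, n3, n4, n5, n7}; Z6 = {n1, n2, n3, n4, n5, n7, n8}; Z7 = {n1, n2, n3, n4, n5, n6, n7, n8}; fixed.
Sat(AF (b ∧ r)) = {n1, n2, n3, n4, n5, n6, n7, n8}
n8 ∈ Sat(AF (b ∧ r)) = {n1, n2, n3, n4, n5, n6, n7, n8}, so the formula holds at n8.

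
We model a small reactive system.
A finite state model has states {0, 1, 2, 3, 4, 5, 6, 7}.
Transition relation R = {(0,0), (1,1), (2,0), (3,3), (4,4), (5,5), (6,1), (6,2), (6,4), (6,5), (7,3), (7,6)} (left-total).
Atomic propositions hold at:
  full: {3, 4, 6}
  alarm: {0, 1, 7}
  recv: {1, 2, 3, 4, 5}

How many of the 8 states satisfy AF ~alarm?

6

Sat(~alarm) = {2, 3, 4, 5, 6}
AF ~alarm: least fixpoint, start Z0 = {2, 3, 4, 5, 6}, add states with every successor in Z. Z1 = {2, 3, 4, 5, 6, 7}; fixed.
Sat(AF ~alarm) = {2, 3, 4, 5, 6, 7}
|Sat(AF ~alarm)| = |{2, 3, 4, 5, 6, 7}| = 6.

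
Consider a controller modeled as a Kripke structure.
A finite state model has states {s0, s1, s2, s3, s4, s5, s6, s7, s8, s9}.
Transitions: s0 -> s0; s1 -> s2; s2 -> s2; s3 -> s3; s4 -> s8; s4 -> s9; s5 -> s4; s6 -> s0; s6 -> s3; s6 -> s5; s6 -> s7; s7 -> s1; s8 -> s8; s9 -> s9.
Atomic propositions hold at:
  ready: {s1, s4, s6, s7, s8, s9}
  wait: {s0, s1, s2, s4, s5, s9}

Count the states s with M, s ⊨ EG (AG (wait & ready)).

1

Sat(wait & ready) = {s1, s4, s9}
AG (wait & ready): greatest fixpoint, start Z0 = {s1, s4, s9}, keep only states in Sat with every successor in Z. Z1 = {s9}; fixed.
Sat(AG (wait & ready)) = {s9}
EG (AG (wait & ready)): greatest fixpoint, start Z0 = {s9}, keep only states in Sat with some successor in Z. Already a fixed point.
Sat(EG (AG (wait & ready))) = {s9}
|Sat(EG (AG (wait & ready)))| = |{s9}| = 1.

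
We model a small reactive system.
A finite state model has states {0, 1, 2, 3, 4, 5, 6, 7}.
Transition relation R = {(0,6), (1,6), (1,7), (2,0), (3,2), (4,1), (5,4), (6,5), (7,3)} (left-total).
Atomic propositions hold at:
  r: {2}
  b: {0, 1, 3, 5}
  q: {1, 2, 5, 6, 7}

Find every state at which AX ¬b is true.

{0, 1, 3, 5}

Sat(¬b) = {2, 4, 6, 7}
Sat(AX ¬b) = {s : every successor in {2, 4, 6, 7}} = {0, 1, 3, 5}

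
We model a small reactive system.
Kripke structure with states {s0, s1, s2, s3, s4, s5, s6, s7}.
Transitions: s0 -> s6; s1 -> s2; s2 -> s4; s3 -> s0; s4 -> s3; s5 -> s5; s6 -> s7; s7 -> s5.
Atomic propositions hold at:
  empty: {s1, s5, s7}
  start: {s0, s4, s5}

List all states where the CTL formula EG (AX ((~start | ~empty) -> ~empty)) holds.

{s5, s7}

Sat(~start) = {s1, s2, s3, s6, s7}
Sat(~empty) = {s0, s2, s3, s4, s6}
Sat(~start | ~empty) = {s0, s1, s2, s3, s4, s6, s7}
Sat((~start | ~empty) -> ~empty) = {s0, s2, s3, s4, s5, s6}
Sat(AX ((~start | ~empty) -> ~empty)) = {s : every successor in {s0, s2, s3, s4, s5, s6}} = {s0, s1, s2, s3, s4, s5, s7}
EG (AX ((~start | ~empty) -> ~empty)): greatest fixpoint, start Z0 = {s0, s1, s2, s3, s4, s5, s7}, keep only states in Sat with some successor in Z. Z1 = {s1, s2, s3, s4, s5, s7}; Z2 = {s1, s2, s4, s5, s7}; Z3 = {s1, s2, s5, s7}; Z4 = {s1, s5, s7}; Z5 = {s5, s7}; fixed.
Sat(EG (AX ((~start | ~empty) -> ~empty))) = {s5, s7}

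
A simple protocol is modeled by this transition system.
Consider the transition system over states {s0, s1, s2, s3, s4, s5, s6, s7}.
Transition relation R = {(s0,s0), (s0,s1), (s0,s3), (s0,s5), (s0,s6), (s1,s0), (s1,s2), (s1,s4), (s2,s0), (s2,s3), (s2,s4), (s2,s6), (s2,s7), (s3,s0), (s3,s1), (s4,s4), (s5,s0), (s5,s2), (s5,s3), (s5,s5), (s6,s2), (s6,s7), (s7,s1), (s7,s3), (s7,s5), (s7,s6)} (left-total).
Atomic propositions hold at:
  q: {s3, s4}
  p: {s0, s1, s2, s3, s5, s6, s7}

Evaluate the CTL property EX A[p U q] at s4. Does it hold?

Yes

A[p U q]: least fixpoint, start Z0 = Sat(q) = {s3, s4}, add states in Sat(p) with every successor in Z. Already a fixed point.
Sat(A[p U q]) = {s3, s4}
Sat(EX A[p U q]) = {s : some successor in {s3, s4}} = {s0, s1, s2, s4, s5, s7}
s4 ∈ Sat(EX A[p U q]) = {s0, s1, s2, s4, s5, s7}, so the formula holds at s4.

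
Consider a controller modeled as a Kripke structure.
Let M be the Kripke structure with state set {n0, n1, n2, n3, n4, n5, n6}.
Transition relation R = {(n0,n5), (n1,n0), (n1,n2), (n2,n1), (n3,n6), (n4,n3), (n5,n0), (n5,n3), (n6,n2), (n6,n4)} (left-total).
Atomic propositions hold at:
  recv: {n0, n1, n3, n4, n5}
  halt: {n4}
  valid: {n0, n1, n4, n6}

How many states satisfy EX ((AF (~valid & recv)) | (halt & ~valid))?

5

Sat(~valid) = {n2, n3, n5}
Sat(~valid & recv) = {n3, n5}
AF (~valid & recv): least fixpoint, start Z0 = {n3, n5}, add states with every successor in Z. Z1 = {n0, n3, n4, n5}; fixed.
Sat(AF (~valid & recv)) = {n0, n3, n4, n5}
Sat(halt & ~valid) = ∅
Sat((AF (~valid & recv)) | (halt & ~valid)) = {n0, n3, n4, n5}
Sat(EX ((AF (~valid & recv)) | (halt & ~valid))) = {s : some successor in {n0, n3, n4, n5}} = {n0, n1, n4, n5, n6}
|Sat(EX ((AF (~valid & recv)) | (halt & ~valid)))| = |{n0, n1, n4, n5, n6}| = 5.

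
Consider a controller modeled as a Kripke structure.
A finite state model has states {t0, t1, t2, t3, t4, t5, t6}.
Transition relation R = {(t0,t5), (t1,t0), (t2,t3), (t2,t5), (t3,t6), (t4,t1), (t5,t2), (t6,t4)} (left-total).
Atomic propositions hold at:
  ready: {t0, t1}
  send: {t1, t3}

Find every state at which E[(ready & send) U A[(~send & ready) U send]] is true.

Sat(ready & send) = {t1}
Sat(~send) = {t0, t2, t4, t5, t6}
Sat(~send & ready) = {t0}
A[(~send & ready) U send]: least fixpoint, start Z0 = Sat(send) = {t1, t3}, add states in Sat(~send & ready) with every successor in Z. Already a fixed point.
Sat(A[(~send & ready) U send]) = {t1, t3}
E[(ready & send) U A[(~send & ready) U send]]: least fixpoint, start Z0 = Sat(A[(~send & ready) U send]) = {t1, t3}, add states in Sat(ready & send) with some successor in Z. Already a fixed point.
Sat(E[(ready & send) U A[(~send & ready) U send]]) = {t1, t3}

{t1, t3}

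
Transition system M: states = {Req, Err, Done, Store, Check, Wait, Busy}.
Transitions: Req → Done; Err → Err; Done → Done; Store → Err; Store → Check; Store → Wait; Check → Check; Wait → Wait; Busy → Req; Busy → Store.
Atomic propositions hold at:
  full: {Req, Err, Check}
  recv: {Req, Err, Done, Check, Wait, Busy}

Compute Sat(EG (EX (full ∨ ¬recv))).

Sat(¬recv) = {Store}
Sat(full ∨ ¬recv) = {Req, Err, Store, Check}
Sat(EX (full ∨ ¬recv)) = {s : some successor in {Req, Err, Store, Check}} = {Err, Store, Check, Busy}
EG (EX (full ∨ ¬recv)): greatest fixpoint, start Z0 = {Err, Store, Check, Busy}, keep only states in Sat with some successor in Z. Already a fixed point.
Sat(EG (EX (full ∨ ¬recv))) = {Err, Store, Check, Busy}

{Err, Store, Check, Busy}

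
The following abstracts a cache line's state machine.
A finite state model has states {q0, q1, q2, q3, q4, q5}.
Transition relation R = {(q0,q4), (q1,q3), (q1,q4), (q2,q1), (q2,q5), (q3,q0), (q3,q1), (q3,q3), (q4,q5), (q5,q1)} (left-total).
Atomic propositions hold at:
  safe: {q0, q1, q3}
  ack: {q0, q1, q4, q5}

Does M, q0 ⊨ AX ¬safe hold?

Yes

Sat(¬safe) = {q2, q4, q5}
Sat(AX ¬safe) = {s : every successor in {q2, q4, q5}} = {q0, q4}
q0 ∈ Sat(AX ¬safe) = {q0, q4}, so the formula holds at q0.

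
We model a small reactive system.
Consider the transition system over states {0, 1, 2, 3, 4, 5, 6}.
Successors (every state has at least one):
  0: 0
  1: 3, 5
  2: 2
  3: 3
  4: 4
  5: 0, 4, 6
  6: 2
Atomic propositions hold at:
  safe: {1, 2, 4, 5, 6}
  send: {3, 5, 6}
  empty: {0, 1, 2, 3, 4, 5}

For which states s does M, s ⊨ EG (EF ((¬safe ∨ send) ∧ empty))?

Sat(¬safe) = {0, 3}
Sat(¬safe ∨ send) = {0, 3, 5, 6}
Sat((¬safe ∨ send) ∧ empty) = {0, 3, 5}
EF ((¬safe ∨ send) ∧ empty): least fixpoint, start Z0 = {0, 3, 5}, add states with some successor in Z. Z1 = {0, 1, 3, 5}; fixed.
Sat(EF ((¬safe ∨ send) ∧ empty)) = {0, 1, 3, 5}
EG (EF ((¬safe ∨ send) ∧ empty)): greatest fixpoint, start Z0 = {0, 1, 3, 5}, keep only states in Sat with some successor in Z. Already a fixed point.
Sat(EG (EF ((¬safe ∨ send) ∧ empty))) = {0, 1, 3, 5}

{0, 1, 3, 5}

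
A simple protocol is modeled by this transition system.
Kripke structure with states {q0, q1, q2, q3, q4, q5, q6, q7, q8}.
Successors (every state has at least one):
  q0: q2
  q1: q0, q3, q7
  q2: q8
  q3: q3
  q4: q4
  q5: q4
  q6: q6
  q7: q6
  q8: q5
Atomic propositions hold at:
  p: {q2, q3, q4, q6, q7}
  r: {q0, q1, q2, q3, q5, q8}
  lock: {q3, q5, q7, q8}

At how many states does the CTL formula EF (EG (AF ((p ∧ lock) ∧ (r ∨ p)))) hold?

2

Sat(p ∧ lock) = {q3, q7}
Sat(r ∨ p) = {q0, q1, q2, q3, q4, q5, q6, q7, q8}
Sat((p ∧ lock) ∧ (r ∨ p)) = {q3, q7}
AF ((p ∧ lock) ∧ (r ∨ p)): least fixpoint, start Z0 = {q3, q7}, add states with every successor in Z. Already a fixed point.
Sat(AF ((p ∧ lock) ∧ (r ∨ p))) = {q3, q7}
EG (AF ((p ∧ lock) ∧ (r ∨ p))): greatest fixpoint, start Z0 = {q3, q7}, keep only states in Sat with some successor in Z. Z1 = {q3}; fixed.
Sat(EG (AF ((p ∧ lock) ∧ (r ∨ p)))) = {q3}
EF (EG (AF ((p ∧ lock) ∧ (r ∨ p)))): least fixpoint, start Z0 = {q3}, add states with some successor in Z. Z1 = {q1, q3}; fixed.
Sat(EF (EG (AF ((p ∧ lock) ∧ (r ∨ p))))) = {q1, q3}
|Sat(EF (EG (AF ((p ∧ lock) ∧ (r ∨ p)))))| = |{q1, q3}| = 2.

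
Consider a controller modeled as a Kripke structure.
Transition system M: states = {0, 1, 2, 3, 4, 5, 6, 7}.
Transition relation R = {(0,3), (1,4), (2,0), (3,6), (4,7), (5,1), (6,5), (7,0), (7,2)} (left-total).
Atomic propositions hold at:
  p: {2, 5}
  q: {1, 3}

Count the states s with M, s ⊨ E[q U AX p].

Sat(AX p) = {s : every successor in {2, 5}} = {6}
E[q U AX p]: least fixpoint, start Z0 = Sat(AX p) = {6}, add states in Sat(q) with some successor in Z. Z1 = {3, 6}; fixed.
Sat(E[q U AX p]) = {3, 6}
|Sat(E[q U AX p])| = |{3, 6}| = 2.

2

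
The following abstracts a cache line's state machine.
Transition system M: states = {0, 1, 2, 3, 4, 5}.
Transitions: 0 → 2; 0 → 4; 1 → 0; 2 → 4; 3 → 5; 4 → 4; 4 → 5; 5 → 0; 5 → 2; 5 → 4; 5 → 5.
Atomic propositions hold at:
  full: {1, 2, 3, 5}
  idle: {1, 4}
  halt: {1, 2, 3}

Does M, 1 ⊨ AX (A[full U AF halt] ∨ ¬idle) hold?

Yes

AF halt: least fixpoint, start Z0 = {1, 2, 3}, add states with every successor in Z. Already a fixed point.
Sat(AF halt) = {1, 2, 3}
A[full U AF halt]: least fixpoint, start Z0 = Sat(AF halt) = {1, 2, 3}, add states in Sat(full) with every successor in Z. Already a fixed point.
Sat(A[full U AF halt]) = {1, 2, 3}
Sat(¬idle) = {0, 2, 3, 5}
Sat(A[full U AF halt] ∨ ¬idle) = {0, 1, 2, 3, 5}
Sat(AX (A[full U AF halt] ∨ ¬idle)) = {s : every successor in {0, 1, 2, 3, 5}} = {1, 3}
1 ∈ Sat(AX (A[full U AF halt] ∨ ¬idle)) = {1, 3}, so the formula holds at 1.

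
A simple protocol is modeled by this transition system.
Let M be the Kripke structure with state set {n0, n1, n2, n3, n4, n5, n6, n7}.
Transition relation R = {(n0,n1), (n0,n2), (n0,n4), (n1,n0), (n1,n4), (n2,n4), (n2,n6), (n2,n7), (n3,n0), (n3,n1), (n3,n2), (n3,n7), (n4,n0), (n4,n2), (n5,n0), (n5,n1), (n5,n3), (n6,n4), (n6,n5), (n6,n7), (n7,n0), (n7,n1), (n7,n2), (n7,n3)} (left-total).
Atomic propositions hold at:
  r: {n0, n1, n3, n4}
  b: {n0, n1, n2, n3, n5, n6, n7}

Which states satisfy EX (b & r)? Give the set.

Sat(b & r) = {n0, n1, n3}
Sat(EX (b & r)) = {s : some successor in {n0, n1, n3}} = {n0, n1, n3, n4, n5, n7}

{n0, n1, n3, n4, n5, n7}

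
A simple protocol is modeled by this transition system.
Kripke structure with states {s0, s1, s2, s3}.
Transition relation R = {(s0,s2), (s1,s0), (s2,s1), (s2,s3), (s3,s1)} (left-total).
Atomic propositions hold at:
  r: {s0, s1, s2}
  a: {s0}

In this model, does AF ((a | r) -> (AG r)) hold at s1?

No

Sat(a | r) = {s0, s1, s2}
AG r: greatest fixpoint, start Z0 = {s0, s1, s2}, keep only states in Sat with every successor in Z. Z1 = {s0, s1}; Z2 = {s1}; Z3 = ∅; fixed.
Sat(AG r) = ∅
Sat((a | r) -> (AG r)) = {s3}
AF ((a | r) -> (AG r)): least fixpoint, start Z0 = {s3}, add states with every successor in Z. Already a fixed point.
Sat(AF ((a | r) -> (AG r))) = {s3}
s1 ∉ Sat(AF ((a | r) -> (AG r))) = {s3}, so the formula does not hold at s1.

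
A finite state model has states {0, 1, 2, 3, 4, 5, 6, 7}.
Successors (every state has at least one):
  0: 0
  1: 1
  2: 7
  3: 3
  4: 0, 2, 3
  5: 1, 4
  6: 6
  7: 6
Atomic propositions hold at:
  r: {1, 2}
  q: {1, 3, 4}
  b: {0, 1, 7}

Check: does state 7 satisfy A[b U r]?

A[b U r]: least fixpoint, start Z0 = Sat(r) = {1, 2}, add states in Sat(b) with every successor in Z. Already a fixed point.
Sat(A[b U r]) = {1, 2}
7 ∉ Sat(A[b U r]) = {1, 2}, so the formula does not hold at 7.

No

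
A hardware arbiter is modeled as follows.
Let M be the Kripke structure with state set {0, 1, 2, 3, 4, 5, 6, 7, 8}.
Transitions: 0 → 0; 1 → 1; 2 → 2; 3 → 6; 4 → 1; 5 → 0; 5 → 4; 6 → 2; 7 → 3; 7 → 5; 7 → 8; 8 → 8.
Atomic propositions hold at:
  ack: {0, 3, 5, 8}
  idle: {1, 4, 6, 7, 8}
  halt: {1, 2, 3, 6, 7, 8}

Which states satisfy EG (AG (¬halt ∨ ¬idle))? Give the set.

{0, 2}

Sat(¬halt) = {0, 4, 5}
Sat(¬idle) = {0, 2, 3, 5}
Sat(¬halt ∨ ¬idle) = {0, 2, 3, 4, 5}
AG (¬halt ∨ ¬idle): greatest fixpoint, start Z0 = {0, 2, 3, 4, 5}, keep only states in Sat with every successor in Z. Z1 = {0, 2, 5}; Z2 = {0, 2}; fixed.
Sat(AG (¬halt ∨ ¬idle)) = {0, 2}
EG (AG (¬halt ∨ ¬idle)): greatest fixpoint, start Z0 = {0, 2}, keep only states in Sat with some successor in Z. Already a fixed point.
Sat(EG (AG (¬halt ∨ ¬idle))) = {0, 2}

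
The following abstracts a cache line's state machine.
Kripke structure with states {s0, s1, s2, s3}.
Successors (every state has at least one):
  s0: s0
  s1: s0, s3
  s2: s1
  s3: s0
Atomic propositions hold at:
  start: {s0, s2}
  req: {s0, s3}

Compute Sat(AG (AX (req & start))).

Sat(req & start) = {s0}
Sat(AX (req & start)) = {s : every successor in {s0}} = {s0, s3}
AG (AX (req & start)): greatest fixpoint, start Z0 = {s0, s3}, keep only states in Sat with every successor in Z. Already a fixed point.
Sat(AG (AX (req & start))) = {s0, s3}

{s0, s3}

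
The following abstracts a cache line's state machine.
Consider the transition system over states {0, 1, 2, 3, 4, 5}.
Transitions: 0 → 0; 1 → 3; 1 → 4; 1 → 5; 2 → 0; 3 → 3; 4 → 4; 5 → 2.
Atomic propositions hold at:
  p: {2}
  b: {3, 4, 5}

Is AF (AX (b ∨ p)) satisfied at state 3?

Sat(b ∨ p) = {2, 3, 4, 5}
Sat(AX (b ∨ p)) = {s : every successor in {2, 3, 4, 5}} = {1, 3, 4, 5}
AF (AX (b ∨ p)): least fixpoint, start Z0 = {1, 3, 4, 5}, add states with every successor in Z. Already a fixed point.
Sat(AF (AX (b ∨ p))) = {1, 3, 4, 5}
3 ∈ Sat(AF (AX (b ∨ p))) = {1, 3, 4, 5}, so the formula holds at 3.

Yes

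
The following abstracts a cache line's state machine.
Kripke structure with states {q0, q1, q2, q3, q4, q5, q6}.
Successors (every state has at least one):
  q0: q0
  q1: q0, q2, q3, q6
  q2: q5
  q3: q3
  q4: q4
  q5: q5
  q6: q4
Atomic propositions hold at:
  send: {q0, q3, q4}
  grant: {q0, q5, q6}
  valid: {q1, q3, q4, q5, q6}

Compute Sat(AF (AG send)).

{q0, q3, q4, q6}

AG send: greatest fixpoint, start Z0 = {q0, q3, q4}, keep only states in Sat with every successor in Z. Already a fixed point.
Sat(AG send) = {q0, q3, q4}
AF (AG send): least fixpoint, start Z0 = {q0, q3, q4}, add states with every successor in Z. Z1 = {q0, q3, q4, q6}; fixed.
Sat(AF (AG send)) = {q0, q3, q4, q6}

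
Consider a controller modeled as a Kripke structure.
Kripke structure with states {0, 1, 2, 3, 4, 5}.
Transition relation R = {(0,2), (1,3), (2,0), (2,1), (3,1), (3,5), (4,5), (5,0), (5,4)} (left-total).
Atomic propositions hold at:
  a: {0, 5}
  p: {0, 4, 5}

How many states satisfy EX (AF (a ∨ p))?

4

Sat(a ∨ p) = {0, 4, 5}
AF (a ∨ p): least fixpoint, start Z0 = {0, 4, 5}, add states with every successor in Z. Already a fixed point.
Sat(AF (a ∨ p)) = {0, 4, 5}
Sat(EX (AF (a ∨ p))) = {s : some successor in {0, 4, 5}} = {2, 3, 4, 5}
|Sat(EX (AF (a ∨ p)))| = |{2, 3, 4, 5}| = 4.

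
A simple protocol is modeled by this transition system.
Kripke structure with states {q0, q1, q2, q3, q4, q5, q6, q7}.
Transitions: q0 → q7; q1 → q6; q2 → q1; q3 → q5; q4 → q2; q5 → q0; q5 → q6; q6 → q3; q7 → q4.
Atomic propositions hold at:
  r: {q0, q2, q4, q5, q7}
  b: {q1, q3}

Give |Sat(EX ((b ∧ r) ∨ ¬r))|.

4

Sat(b ∧ r) = ∅
Sat(¬r) = {q1, q3, q6}
Sat((b ∧ r) ∨ ¬r) = {q1, q3, q6}
Sat(EX ((b ∧ r) ∨ ¬r)) = {s : some successor in {q1, q3, q6}} = {q1, q2, q5, q6}
|Sat(EX ((b ∧ r) ∨ ¬r))| = |{q1, q2, q5, q6}| = 4.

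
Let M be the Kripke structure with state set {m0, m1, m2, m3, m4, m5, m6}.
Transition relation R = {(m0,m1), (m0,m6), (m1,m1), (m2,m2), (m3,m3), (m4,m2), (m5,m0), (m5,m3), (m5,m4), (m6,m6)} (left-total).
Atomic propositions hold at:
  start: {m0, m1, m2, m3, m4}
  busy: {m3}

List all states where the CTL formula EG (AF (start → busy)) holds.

{m3, m5, m6}

Sat(start → busy) = {m3, m5, m6}
AF (start → busy): least fixpoint, start Z0 = {m3, m5, m6}, add states with every successor in Z. Already a fixed point.
Sat(AF (start → busy)) = {m3, m5, m6}
EG (AF (start → busy)): greatest fixpoint, start Z0 = {m3, m5, m6}, keep only states in Sat with some successor in Z. Already a fixed point.
Sat(EG (AF (start → busy))) = {m3, m5, m6}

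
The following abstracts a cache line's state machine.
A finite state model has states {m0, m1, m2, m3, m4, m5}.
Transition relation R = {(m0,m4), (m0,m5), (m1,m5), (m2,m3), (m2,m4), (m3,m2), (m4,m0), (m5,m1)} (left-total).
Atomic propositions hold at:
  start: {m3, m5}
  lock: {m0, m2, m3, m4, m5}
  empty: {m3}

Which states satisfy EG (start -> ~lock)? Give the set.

Sat(~lock) = {m1}
Sat(start -> ~lock) = {m0, m1, m2, m4}
EG (start -> ~lock): greatest fixpoint, start Z0 = {m0, m1, m2, m4}, keep only states in Sat with some successor in Z. Z1 = {m0, m2, m4}; fixed.
Sat(EG (start -> ~lock)) = {m0, m2, m4}

{m0, m2, m4}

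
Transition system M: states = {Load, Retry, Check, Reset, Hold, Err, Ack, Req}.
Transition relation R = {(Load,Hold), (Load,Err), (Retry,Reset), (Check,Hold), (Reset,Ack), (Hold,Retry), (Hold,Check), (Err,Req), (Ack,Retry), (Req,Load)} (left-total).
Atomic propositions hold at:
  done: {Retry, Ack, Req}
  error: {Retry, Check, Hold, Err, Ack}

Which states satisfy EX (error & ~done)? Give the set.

{Load, Check, Hold}

Sat(~done) = {Load, Check, Reset, Hold, Err}
Sat(error & ~done) = {Check, Hold, Err}
Sat(EX (error & ~done)) = {s : some successor in {Check, Hold, Err}} = {Load, Check, Hold}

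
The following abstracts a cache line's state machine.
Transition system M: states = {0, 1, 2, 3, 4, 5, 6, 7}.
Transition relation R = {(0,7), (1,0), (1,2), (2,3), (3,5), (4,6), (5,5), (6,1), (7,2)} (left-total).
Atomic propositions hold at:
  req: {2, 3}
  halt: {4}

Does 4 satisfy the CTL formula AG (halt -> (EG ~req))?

Sat(~req) = {0, 1, 4, 5, 6, 7}
EG ~req: greatest fixpoint, start Z0 = {0, 1, 4, 5, 6, 7}, keep only states in Sat with some successor in Z. Z1 = {0, 1, 4, 5, 6}; Z2 = {1, 4, 5, 6}; Z3 = {4, 5, 6}; Z4 = {4, 5}; Z5 = {5}; fixed.
Sat(EG ~req) = {5}
Sat(halt -> (EG ~req)) = {0, 1, 2, 3, 5, 6, 7}
AG (halt -> (EG ~req)): greatest fixpoint, start Z0 = {0, 1, 2, 3, 5, 6, 7}, keep only states in Sat with every successor in Z. Already a fixed point.
Sat(AG (halt -> (EG ~req))) = {0, 1, 2, 3, 5, 6, 7}
4 ∉ Sat(AG (halt -> (EG ~req))) = {0, 1, 2, 3, 5, 6, 7}, so the formula does not hold at 4.

No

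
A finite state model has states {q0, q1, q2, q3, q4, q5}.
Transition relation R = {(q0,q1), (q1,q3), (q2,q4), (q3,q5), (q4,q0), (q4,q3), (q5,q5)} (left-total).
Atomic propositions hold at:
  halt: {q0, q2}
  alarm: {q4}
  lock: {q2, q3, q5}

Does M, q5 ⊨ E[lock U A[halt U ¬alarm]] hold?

Sat(¬alarm) = {q0, q1, q2, q3, q5}
A[halt U ¬alarm]: least fixpoint, start Z0 = Sat(¬alarm) = {q0, q1, q2, q3, q5}, add states in Sat(halt) with every successor in Z. Already a fixed point.
Sat(A[halt U ¬alarm]) = {q0, q1, q2, q3, q5}
E[lock U A[halt U ¬alarm]]: least fixpoint, start Z0 = Sat(A[halt U ¬alarm]) = {q0, q1, q2, q3, q5}, add states in Sat(lock) with some successor in Z. Already a fixed point.
Sat(E[lock U A[halt U ¬alarm]]) = {q0, q1, q2, q3, q5}
q5 ∈ Sat(E[lock U A[halt U ¬alarm]]) = {q0, q1, q2, q3, q5}, so the formula holds at q5.

Yes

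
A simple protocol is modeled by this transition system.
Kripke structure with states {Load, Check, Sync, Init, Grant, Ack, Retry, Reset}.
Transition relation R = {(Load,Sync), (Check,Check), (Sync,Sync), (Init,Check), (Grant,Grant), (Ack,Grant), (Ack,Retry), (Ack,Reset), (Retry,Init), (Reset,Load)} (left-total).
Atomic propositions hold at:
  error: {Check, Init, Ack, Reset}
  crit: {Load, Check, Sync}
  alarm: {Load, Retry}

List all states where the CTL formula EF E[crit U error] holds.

{Check, Init, Ack, Retry, Reset}

E[crit U error]: least fixpoint, start Z0 = Sat(error) = {Check, Init, Ack, Reset}, add states in Sat(crit) with some successor in Z. Already a fixed point.
Sat(E[crit U error]) = {Check, Init, Ack, Reset}
EF E[crit U error]: least fixpoint, start Z0 = {Check, Init, Ack, Reset}, add states with some successor in Z. Z1 = {Check, Init, Ack, Retry, Reset}; fixed.
Sat(EF E[crit U error]) = {Check, Init, Ack, Retry, Reset}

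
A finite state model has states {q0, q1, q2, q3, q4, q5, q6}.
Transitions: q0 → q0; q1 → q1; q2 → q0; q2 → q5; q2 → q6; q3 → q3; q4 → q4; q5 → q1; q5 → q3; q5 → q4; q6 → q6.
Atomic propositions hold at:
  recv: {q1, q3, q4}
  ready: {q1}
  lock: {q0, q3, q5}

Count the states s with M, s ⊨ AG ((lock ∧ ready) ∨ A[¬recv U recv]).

4

Sat(lock ∧ ready) = ∅
Sat(¬recv) = {q0, q2, q5, q6}
A[¬recv U recv]: least fixpoint, start Z0 = Sat(recv) = {q1, q3, q4}, add states in Sat(¬recv) with every successor in Z. Z1 = {q1, q3, q4, q5}; fixed.
Sat(A[¬recv U recv]) = {q1, q3, q4, q5}
Sat((lock ∧ ready) ∨ A[¬recv U recv]) = {q1, q3, q4, q5}
AG ((lock ∧ ready) ∨ A[¬recv U recv]): greatest fixpoint, start Z0 = {q1, q3, q4, q5}, keep only states in Sat with every successor in Z. Already a fixed point.
Sat(AG ((lock ∧ ready) ∨ A[¬recv U recv])) = {q1, q3, q4, q5}
|Sat(AG ((lock ∧ ready) ∨ A[¬recv U recv]))| = |{q1, q3, q4, q5}| = 4.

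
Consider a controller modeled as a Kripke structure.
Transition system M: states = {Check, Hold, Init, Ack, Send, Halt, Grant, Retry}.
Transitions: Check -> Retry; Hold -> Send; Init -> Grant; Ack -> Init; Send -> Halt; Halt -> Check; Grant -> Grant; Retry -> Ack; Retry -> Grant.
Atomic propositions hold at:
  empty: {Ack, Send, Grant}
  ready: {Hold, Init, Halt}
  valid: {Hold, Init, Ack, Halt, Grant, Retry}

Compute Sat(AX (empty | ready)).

{Hold, Init, Ack, Send, Grant, Retry}

Sat(empty | ready) = {Hold, Init, Ack, Send, Halt, Grant}
Sat(AX (empty | ready)) = {s : every successor in {Hold, Init, Ack, Send, Halt, Grant}} = {Hold, Init, Ack, Send, Grant, Retry}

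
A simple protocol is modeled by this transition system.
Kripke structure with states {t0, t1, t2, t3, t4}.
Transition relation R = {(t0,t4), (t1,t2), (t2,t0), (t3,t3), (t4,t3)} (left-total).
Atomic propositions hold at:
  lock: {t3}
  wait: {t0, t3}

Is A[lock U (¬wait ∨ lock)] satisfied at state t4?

Yes

Sat(¬wait) = {t1, t2, t4}
Sat(¬wait ∨ lock) = {t1, t2, t3, t4}
A[lock U (¬wait ∨ lock)]: least fixpoint, start Z0 = Sat((¬wait ∨ lock)) = {t1, t2, t3, t4}, add states in Sat(lock) with every successor in Z. Already a fixed point.
Sat(A[lock U (¬wait ∨ lock)]) = {t1, t2, t3, t4}
t4 ∈ Sat(A[lock U (¬wait ∨ lock)]) = {t1, t2, t3, t4}, so the formula holds at t4.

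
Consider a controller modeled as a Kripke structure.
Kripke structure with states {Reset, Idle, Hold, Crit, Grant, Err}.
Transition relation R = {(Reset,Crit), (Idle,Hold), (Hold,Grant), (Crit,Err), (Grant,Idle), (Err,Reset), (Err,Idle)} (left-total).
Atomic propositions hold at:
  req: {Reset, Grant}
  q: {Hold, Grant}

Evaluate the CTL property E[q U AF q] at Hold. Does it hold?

AF q: least fixpoint, start Z0 = {Hold, Grant}, add states with every successor in Z. Z1 = {Idle, Hold, Grant}; fixed.
Sat(AF q) = {Idle, Hold, Grant}
E[q U AF q]: least fixpoint, start Z0 = Sat(AF q) = {Idle, Hold, Grant}, add states in Sat(q) with some successor in Z. Already a fixed point.
Sat(E[q U AF q]) = {Idle, Hold, Grant}
Hold ∈ Sat(E[q U AF q]) = {Idle, Hold, Grant}, so the formula holds at Hold.

Yes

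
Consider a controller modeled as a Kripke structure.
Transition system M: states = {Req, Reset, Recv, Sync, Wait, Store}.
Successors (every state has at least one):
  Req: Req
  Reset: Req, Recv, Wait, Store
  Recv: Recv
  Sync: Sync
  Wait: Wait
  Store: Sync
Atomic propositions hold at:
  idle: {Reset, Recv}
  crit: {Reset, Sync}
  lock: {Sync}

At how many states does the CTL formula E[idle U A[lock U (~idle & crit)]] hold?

1

Sat(~idle) = {Req, Sync, Wait, Store}
Sat(~idle & crit) = {Sync}
A[lock U (~idle & crit)]: least fixpoint, start Z0 = Sat((~idle & crit)) = {Sync}, add states in Sat(lock) with every successor in Z. Already a fixed point.
Sat(A[lock U (~idle & crit)]) = {Sync}
E[idle U A[lock U (~idle & crit)]]: least fixpoint, start Z0 = Sat(A[lock U (~idle & crit)]) = {Sync}, add states in Sat(idle) with some successor in Z. Already a fixed point.
Sat(E[idle U A[lock U (~idle & crit)]]) = {Sync}
|Sat(E[idle U A[lock U (~idle & crit)]])| = |{Sync}| = 1.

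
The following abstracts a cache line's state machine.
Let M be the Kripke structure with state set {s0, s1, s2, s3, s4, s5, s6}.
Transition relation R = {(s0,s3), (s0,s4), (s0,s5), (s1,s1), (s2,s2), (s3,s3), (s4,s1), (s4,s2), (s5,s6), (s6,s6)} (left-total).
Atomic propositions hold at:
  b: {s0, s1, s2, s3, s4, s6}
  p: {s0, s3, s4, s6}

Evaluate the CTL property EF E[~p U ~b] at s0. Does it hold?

Yes

Sat(~p) = {s1, s2, s5}
Sat(~b) = {s5}
E[~p U ~b]: least fixpoint, start Z0 = Sat(~b) = {s5}, add states in Sat(~p) with some successor in Z. Already a fixed point.
Sat(E[~p U ~b]) = {s5}
EF E[~p U ~b]: least fixpoint, start Z0 = {s5}, add states with some successor in Z. Z1 = {s0, s5}; fixed.
Sat(EF E[~p U ~b]) = {s0, s5}
s0 ∈ Sat(EF E[~p U ~b]) = {s0, s5}, so the formula holds at s0.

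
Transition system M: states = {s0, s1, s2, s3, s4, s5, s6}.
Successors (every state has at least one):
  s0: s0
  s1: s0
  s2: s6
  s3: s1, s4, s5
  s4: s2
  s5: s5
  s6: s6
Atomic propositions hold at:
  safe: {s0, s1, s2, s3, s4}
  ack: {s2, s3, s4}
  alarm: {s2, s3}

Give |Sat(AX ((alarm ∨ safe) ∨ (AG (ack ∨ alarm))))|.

3

Sat(alarm ∨ safe) = {s0, s1, s2, s3, s4}
Sat(ack ∨ alarm) = {s2, s3, s4}
AG (ack ∨ alarm): greatest fixpoint, start Z0 = {s2, s3, s4}, keep only states in Sat with every successor in Z. Z1 = {s4}; Z2 = ∅; fixed.
Sat(AG (ack ∨ alarm)) = ∅
Sat((alarm ∨ safe) ∨ (AG (ack ∨ alarm))) = {s0, s1, s2, s3, s4}
Sat(AX ((alarm ∨ safe) ∨ (AG (ack ∨ alarm)))) = {s : every successor in {s0, s1, s2, s3, s4}} = {s0, s1, s4}
|Sat(AX ((alarm ∨ safe) ∨ (AG (ack ∨ alarm))))| = |{s0, s1, s4}| = 3.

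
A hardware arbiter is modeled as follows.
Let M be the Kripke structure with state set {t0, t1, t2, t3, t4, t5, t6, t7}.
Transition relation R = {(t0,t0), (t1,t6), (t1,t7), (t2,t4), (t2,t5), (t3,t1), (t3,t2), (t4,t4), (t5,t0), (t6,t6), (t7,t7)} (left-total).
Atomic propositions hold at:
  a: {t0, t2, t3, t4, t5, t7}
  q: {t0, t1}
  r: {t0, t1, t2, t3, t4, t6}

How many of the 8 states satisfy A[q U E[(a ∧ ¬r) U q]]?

3

Sat(¬r) = {t5, t7}
Sat(a ∧ ¬r) = {t5, t7}
E[(a ∧ ¬r) U q]: least fixpoint, start Z0 = Sat(q) = {t0, t1}, add states in Sat(a ∧ ¬r) with some successor in Z. Z1 = {t0, t1, t5}; fixed.
Sat(E[(a ∧ ¬r) U q]) = {t0, t1, t5}
A[q U E[(a ∧ ¬r) U q]]: least fixpoint, start Z0 = Sat(E[(a ∧ ¬r) U q]) = {t0, t1, t5}, add states in Sat(q) with every successor in Z. Already a fixed point.
Sat(A[q U E[(a ∧ ¬r) U q]]) = {t0, t1, t5}
|Sat(A[q U E[(a ∧ ¬r) U q]])| = |{t0, t1, t5}| = 3.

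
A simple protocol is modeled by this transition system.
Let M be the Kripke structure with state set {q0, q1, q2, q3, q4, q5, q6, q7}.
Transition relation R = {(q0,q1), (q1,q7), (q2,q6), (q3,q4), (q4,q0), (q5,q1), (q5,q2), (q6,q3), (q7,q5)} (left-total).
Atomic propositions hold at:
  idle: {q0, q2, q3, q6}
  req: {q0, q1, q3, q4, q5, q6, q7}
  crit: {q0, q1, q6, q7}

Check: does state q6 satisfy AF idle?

AF idle: least fixpoint, start Z0 = {q0, q2, q3, q6}, add states with every successor in Z. Z1 = {q0, q2, q3, q4, q6}; fixed.
Sat(AF idle) = {q0, q2, q3, q4, q6}
q6 ∈ Sat(AF idle) = {q0, q2, q3, q4, q6}, so the formula holds at q6.

Yes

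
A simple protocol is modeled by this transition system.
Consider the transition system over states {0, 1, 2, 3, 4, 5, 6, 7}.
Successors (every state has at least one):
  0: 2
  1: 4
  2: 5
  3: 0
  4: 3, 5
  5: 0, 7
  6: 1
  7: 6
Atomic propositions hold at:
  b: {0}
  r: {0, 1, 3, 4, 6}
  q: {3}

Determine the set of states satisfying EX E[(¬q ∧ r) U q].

Sat(¬q) = {0, 1, 2, 4, 5, 6, 7}
Sat(¬q ∧ r) = {0, 1, 4, 6}
E[(¬q ∧ r) U q]: least fixpoint, start Z0 = Sat(q) = {3}, add states in Sat(¬q ∧ r) with some successor in Z. Z1 = {3, 4}; Z2 = {1, 3, 4}; Z3 = {1, 3, 4, 6}; fixed.
Sat(E[(¬q ∧ r) U q]) = {1, 3, 4, 6}
Sat(EX E[(¬q ∧ r) U q]) = {s : some successor in {1, 3, 4, 6}} = {1, 4, 6, 7}

{1, 4, 6, 7}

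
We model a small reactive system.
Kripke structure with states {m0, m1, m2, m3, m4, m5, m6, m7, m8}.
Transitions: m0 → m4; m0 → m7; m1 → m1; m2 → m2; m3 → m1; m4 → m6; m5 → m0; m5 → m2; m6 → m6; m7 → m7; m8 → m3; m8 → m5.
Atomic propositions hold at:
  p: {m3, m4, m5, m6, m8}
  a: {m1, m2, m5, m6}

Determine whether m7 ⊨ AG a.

No

AG a: greatest fixpoint, start Z0 = {m1, m2, m5, m6}, keep only states in Sat with every successor in Z. Z1 = {m1, m2, m6}; fixed.
Sat(AG a) = {m1, m2, m6}
m7 ∉ Sat(AG a) = {m1, m2, m6}, so the formula does not hold at m7.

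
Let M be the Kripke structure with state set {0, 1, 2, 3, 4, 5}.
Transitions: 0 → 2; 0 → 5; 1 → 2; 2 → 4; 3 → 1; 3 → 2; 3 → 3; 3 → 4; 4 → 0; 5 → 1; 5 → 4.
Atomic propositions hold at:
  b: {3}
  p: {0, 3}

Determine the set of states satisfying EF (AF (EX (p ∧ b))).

{3}

Sat(p ∧ b) = {3}
Sat(EX (p ∧ b)) = {s : some successor in {3}} = {3}
AF (EX (p ∧ b)): least fixpoint, start Z0 = {3}, add states with every successor in Z. Already a fixed point.
Sat(AF (EX (p ∧ b))) = {3}
EF (AF (EX (p ∧ b))): least fixpoint, start Z0 = {3}, add states with some successor in Z. Already a fixed point.
Sat(EF (AF (EX (p ∧ b)))) = {3}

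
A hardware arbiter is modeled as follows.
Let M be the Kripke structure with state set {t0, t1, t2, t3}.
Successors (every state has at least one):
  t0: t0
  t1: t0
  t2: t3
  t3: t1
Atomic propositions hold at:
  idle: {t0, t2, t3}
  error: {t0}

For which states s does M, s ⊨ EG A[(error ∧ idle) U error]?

{t0}

Sat(error ∧ idle) = {t0}
A[(error ∧ idle) U error]: least fixpoint, start Z0 = Sat(error) = {t0}, add states in Sat(error ∧ idle) with every successor in Z. Already a fixed point.
Sat(A[(error ∧ idle) U error]) = {t0}
EG A[(error ∧ idle) U error]: greatest fixpoint, start Z0 = {t0}, keep only states in Sat with some successor in Z. Already a fixed point.
Sat(EG A[(error ∧ idle) U error]) = {t0}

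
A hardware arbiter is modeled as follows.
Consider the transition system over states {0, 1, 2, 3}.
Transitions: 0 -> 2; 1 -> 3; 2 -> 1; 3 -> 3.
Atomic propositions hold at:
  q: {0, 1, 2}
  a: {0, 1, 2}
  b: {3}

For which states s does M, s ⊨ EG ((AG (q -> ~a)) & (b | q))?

{3}

Sat(~a) = {3}
Sat(q -> ~a) = {3}
AG (q -> ~a): greatest fixpoint, start Z0 = {3}, keep only states in Sat with every successor in Z. Already a fixed point.
Sat(AG (q -> ~a)) = {3}
Sat(b | q) = {0, 1, 2, 3}
Sat((AG (q -> ~a)) & (b | q)) = {3}
EG ((AG (q -> ~a)) & (b | q)): greatest fixpoint, start Z0 = {3}, keep only states in Sat with some successor in Z. Already a fixed point.
Sat(EG ((AG (q -> ~a)) & (b | q))) = {3}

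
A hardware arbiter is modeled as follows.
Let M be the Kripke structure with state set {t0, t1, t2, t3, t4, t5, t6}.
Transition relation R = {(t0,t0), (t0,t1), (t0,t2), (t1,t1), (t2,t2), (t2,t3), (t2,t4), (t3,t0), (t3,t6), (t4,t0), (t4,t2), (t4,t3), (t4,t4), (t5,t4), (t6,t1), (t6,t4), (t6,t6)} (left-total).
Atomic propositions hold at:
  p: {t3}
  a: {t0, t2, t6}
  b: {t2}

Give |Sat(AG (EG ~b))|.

1

Sat(~b) = {t0, t1, t3, t4, t5, t6}
EG ~b: greatest fixpoint, start Z0 = {t0, t1, t3, t4, t5, t6}, keep only states in Sat with some successor in Z. Already a fixed point.
Sat(EG ~b) = {t0, t1, t3, t4, t5, t6}
AG (EG ~b): greatest fixpoint, start Z0 = {t0, t1, t3, t4, t5, t6}, keep only states in Sat with every successor in Z. Z1 = {t1, t3, t5, t6}; Z2 = {t1}; fixed.
Sat(AG (EG ~b)) = {t1}
|Sat(AG (EG ~b))| = |{t1}| = 1.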